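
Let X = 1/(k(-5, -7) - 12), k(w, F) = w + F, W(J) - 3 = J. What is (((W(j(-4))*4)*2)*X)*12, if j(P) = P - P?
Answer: -12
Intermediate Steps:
j(P) = 0
W(J) = 3 + J
k(w, F) = F + w
X = -1/24 (X = 1/((-7 - 5) - 12) = 1/(-12 - 12) = 1/(-24) = -1/24 ≈ -0.041667)
(((W(j(-4))*4)*2)*X)*12 = ((((3 + 0)*4)*2)*(-1/24))*12 = (((3*4)*2)*(-1/24))*12 = ((12*2)*(-1/24))*12 = (24*(-1/24))*12 = -1*12 = -12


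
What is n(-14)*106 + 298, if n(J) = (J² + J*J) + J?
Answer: 40366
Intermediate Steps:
n(J) = J + 2*J² (n(J) = (J² + J²) + J = 2*J² + J = J + 2*J²)
n(-14)*106 + 298 = -14*(1 + 2*(-14))*106 + 298 = -14*(1 - 28)*106 + 298 = -14*(-27)*106 + 298 = 378*106 + 298 = 40068 + 298 = 40366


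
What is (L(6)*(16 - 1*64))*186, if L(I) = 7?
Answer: -62496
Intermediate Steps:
(L(6)*(16 - 1*64))*186 = (7*(16 - 1*64))*186 = (7*(16 - 64))*186 = (7*(-48))*186 = -336*186 = -62496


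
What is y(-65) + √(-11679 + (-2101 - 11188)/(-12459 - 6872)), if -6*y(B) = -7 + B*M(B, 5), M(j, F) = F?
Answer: 166/3 + 2*I*√1091010033815/19331 ≈ 55.333 + 108.07*I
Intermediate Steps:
y(B) = 7/6 - 5*B/6 (y(B) = -(-7 + B*5)/6 = -(-7 + 5*B)/6 = 7/6 - 5*B/6)
y(-65) + √(-11679 + (-2101 - 11188)/(-12459 - 6872)) = (7/6 - ⅚*(-65)) + √(-11679 + (-2101 - 11188)/(-12459 - 6872)) = (7/6 + 325/6) + √(-11679 - 13289/(-19331)) = 166/3 + √(-11679 - 13289*(-1/19331)) = 166/3 + √(-11679 + 13289/19331) = 166/3 + √(-225753460/19331) = 166/3 + 2*I*√1091010033815/19331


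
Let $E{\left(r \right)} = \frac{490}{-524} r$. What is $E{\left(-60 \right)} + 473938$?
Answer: $\frac{62093228}{131} \approx 4.7399 \cdot 10^{5}$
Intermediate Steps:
$E{\left(r \right)} = - \frac{245 r}{262}$ ($E{\left(r \right)} = 490 \left(- \frac{1}{524}\right) r = - \frac{245 r}{262}$)
$E{\left(-60 \right)} + 473938 = \left(- \frac{245}{262}\right) \left(-60\right) + 473938 = \frac{7350}{131} + 473938 = \frac{62093228}{131}$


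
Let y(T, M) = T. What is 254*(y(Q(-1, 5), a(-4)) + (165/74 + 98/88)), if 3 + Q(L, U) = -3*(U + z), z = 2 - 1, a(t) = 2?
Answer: -3650615/814 ≈ -4484.8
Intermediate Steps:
z = 1
Q(L, U) = -6 - 3*U (Q(L, U) = -3 - 3*(U + 1) = -3 - 3*(1 + U) = -3 + (-3 - 3*U) = -6 - 3*U)
254*(y(Q(-1, 5), a(-4)) + (165/74 + 98/88)) = 254*((-6 - 3*5) + (165/74 + 98/88)) = 254*((-6 - 15) + (165*(1/74) + 98*(1/88))) = 254*(-21 + (165/74 + 49/44)) = 254*(-21 + 5443/1628) = 254*(-28745/1628) = -3650615/814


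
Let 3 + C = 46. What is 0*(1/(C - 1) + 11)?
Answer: 0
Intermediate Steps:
C = 43 (C = -3 + 46 = 43)
0*(1/(C - 1) + 11) = 0*(1/(43 - 1) + 11) = 0*(1/42 + 11) = 0*(463/42) = 0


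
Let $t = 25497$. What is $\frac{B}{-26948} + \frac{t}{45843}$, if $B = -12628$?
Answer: $\frac{105499880}{102948097} \approx 1.0248$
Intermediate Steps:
$\frac{B}{-26948} + \frac{t}{45843} = - \frac{12628}{-26948} + \frac{25497}{45843} = \left(-12628\right) \left(- \frac{1}{26948}\right) + 25497 \cdot \frac{1}{45843} = \frac{3157}{6737} + \frac{8499}{15281} = \frac{105499880}{102948097}$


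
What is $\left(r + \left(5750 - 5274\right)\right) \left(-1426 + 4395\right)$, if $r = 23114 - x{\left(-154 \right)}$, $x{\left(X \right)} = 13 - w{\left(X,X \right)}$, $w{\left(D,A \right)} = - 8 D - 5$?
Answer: $73643076$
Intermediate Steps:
$w{\left(D,A \right)} = -5 - 8 D$
$x{\left(X \right)} = 18 + 8 X$ ($x{\left(X \right)} = 13 - \left(-5 - 8 X\right) = 13 + \left(5 + 8 X\right) = 18 + 8 X$)
$r = 24328$ ($r = 23114 - \left(18 + 8 \left(-154\right)\right) = 23114 - \left(18 - 1232\right) = 23114 - -1214 = 23114 + 1214 = 24328$)
$\left(r + \left(5750 - 5274\right)\right) \left(-1426 + 4395\right) = \left(24328 + \left(5750 - 5274\right)\right) \left(-1426 + 4395\right) = \left(24328 + 476\right) 2969 = 24804 \cdot 2969 = 73643076$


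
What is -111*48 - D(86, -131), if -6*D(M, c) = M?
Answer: -15941/3 ≈ -5313.7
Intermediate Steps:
D(M, c) = -M/6
-111*48 - D(86, -131) = -111*48 - (-1)*86/6 = -5328 - 1*(-43/3) = -5328 + 43/3 = -15941/3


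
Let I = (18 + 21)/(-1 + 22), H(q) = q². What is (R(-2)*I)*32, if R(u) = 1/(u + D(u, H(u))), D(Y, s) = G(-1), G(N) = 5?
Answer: 416/21 ≈ 19.810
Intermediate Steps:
I = 13/7 (I = 39/21 = 39*(1/21) = 13/7 ≈ 1.8571)
D(Y, s) = 5
R(u) = 1/(5 + u) (R(u) = 1/(u + 5) = 1/(5 + u))
(R(-2)*I)*32 = ((13/7)/(5 - 2))*32 = ((13/7)/3)*32 = ((⅓)*(13/7))*32 = (13/21)*32 = 416/21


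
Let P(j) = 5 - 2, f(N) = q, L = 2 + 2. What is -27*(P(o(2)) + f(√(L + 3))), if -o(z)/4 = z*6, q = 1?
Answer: -108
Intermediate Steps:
L = 4
o(z) = -24*z (o(z) = -4*z*6 = -24*z)
f(N) = 1
P(j) = 3
-27*(P(o(2)) + f(√(L + 3))) = -27*(3 + 1) = -27*4 = -108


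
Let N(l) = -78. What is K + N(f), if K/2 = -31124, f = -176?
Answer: -62326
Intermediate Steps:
K = -62248 (K = 2*(-31124) = -62248)
K + N(f) = -62248 - 78 = -62326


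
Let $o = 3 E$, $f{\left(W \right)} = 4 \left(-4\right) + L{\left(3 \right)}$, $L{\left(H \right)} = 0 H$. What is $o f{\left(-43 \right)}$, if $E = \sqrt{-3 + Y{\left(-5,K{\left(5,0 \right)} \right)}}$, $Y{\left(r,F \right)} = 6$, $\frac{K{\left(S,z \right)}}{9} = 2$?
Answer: $- 48 \sqrt{3} \approx -83.138$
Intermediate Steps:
$K{\left(S,z \right)} = 18$ ($K{\left(S,z \right)} = 9 \cdot 2 = 18$)
$L{\left(H \right)} = 0$
$E = \sqrt{3}$ ($E = \sqrt{-3 + 6} = \sqrt{3} \approx 1.732$)
$f{\left(W \right)} = -16$ ($f{\left(W \right)} = 4 \left(-4\right) + 0 = -16 + 0 = -16$)
$o = 3 \sqrt{3} \approx 5.1962$
$o f{\left(-43 \right)} = 3 \sqrt{3} \left(-16\right) = - 48 \sqrt{3}$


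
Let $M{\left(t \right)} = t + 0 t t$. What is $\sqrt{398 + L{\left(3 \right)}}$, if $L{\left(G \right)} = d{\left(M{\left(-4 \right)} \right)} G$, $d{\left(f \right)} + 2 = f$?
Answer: $2 \sqrt{95} \approx 19.494$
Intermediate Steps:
$M{\left(t \right)} = t$ ($M{\left(t \right)} = t + 0 t = t + 0 = t$)
$d{\left(f \right)} = -2 + f$
$L{\left(G \right)} = - 6 G$ ($L{\left(G \right)} = \left(-2 - 4\right) G = - 6 G$)
$\sqrt{398 + L{\left(3 \right)}} = \sqrt{398 - 18} = \sqrt{380} = 2 \sqrt{95}$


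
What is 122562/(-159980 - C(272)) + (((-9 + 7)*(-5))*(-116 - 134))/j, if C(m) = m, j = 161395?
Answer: -2018152399/2586387154 ≈ -0.78030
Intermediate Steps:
122562/(-159980 - C(272)) + (((-9 + 7)*(-5))*(-116 - 134))/j = 122562/(-159980 - 1*272) + (((-9 + 7)*(-5))*(-116 - 134))/161395 = 122562/(-159980 - 272) + (-2*(-5)*(-250))*(1/161395) = 122562/(-160252) + (10*(-250))*(1/161395) = 122562*(-1/160252) - 2500*1/161395 = -61281/80126 - 500/32279 = -2018152399/2586387154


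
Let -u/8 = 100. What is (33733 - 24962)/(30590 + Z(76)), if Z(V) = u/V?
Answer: 166649/581010 ≈ 0.28683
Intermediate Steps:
u = -800 (u = -8*100 = -800)
Z(V) = -800/V
(33733 - 24962)/(30590 + Z(76)) = (33733 - 24962)/(30590 - 800/76) = 8771/(30590 - 800*1/76) = 8771/(30590 - 200/19) = 8771/(581010/19) = 8771*(19/581010) = 166649/581010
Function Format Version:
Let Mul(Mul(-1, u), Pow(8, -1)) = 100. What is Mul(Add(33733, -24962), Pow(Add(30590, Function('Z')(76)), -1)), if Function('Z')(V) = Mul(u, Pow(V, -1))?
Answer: Rational(166649, 581010) ≈ 0.28683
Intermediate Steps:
u = -800 (u = Mul(-8, 100) = -800)
Function('Z')(V) = Mul(-800, Pow(V, -1))
Mul(Add(33733, -24962), Pow(Add(30590, Function('Z')(76)), -1)) = Mul(Add(33733, -24962), Pow(Add(30590, Mul(-800, Pow(76, -1))), -1)) = Mul(8771, Pow(Add(30590, Mul(-800, Rational(1, 76))), -1)) = Mul(8771, Pow(Add(30590, Rational(-200, 19)), -1)) = Mul(8771, Pow(Rational(581010, 19), -1)) = Mul(8771, Rational(19, 581010)) = Rational(166649, 581010)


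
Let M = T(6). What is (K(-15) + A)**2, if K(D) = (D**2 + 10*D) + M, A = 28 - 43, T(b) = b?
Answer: 4356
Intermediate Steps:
M = 6
A = -15
K(D) = 6 + D**2 + 10*D (K(D) = (D**2 + 10*D) + 6 = 6 + D**2 + 10*D)
(K(-15) + A)**2 = ((6 + (-15)**2 + 10*(-15)) - 15)**2 = ((6 + 225 - 150) - 15)**2 = (81 - 15)**2 = 66**2 = 4356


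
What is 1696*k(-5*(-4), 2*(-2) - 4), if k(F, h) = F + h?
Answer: 20352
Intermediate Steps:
1696*k(-5*(-4), 2*(-2) - 4) = 1696*(-5*(-4) + (2*(-2) - 4)) = 1696*(20 + (-4 - 4)) = 1696*(20 - 8) = 1696*12 = 20352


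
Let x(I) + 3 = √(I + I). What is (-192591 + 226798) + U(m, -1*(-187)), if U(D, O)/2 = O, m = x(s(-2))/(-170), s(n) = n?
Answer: 34581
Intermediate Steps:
x(I) = -3 + √2*√I (x(I) = -3 + √(I + I) = -3 + √(2*I) = -3 + √2*√I)
m = 3/170 - I/85 (m = (-3 + √2*√(-2))/(-170) = (-3 + √2*(I*√2))*(-1/170) = (-3 + 2*I)*(-1/170) = 3/170 - I/85 ≈ 0.017647 - 0.011765*I)
U(D, O) = 2*O
(-192591 + 226798) + U(m, -1*(-187)) = (-192591 + 226798) + 2*(-1*(-187)) = 34207 + 2*187 = 34207 + 374 = 34581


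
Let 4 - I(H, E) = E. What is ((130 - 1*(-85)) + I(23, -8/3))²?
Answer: 442225/9 ≈ 49136.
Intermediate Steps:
I(H, E) = 4 - E
((130 - 1*(-85)) + I(23, -8/3))² = ((130 - 1*(-85)) + (4 - (-8)/3))² = ((130 + 85) + (4 - (-8)/3))² = (215 + (4 - 1*(-8/3)))² = (215 + (4 + 8/3))² = (215 + 20/3)² = (665/3)² = 442225/9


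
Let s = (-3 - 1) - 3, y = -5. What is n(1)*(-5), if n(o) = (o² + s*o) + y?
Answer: 55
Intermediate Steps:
s = -7 (s = -4 - 3 = -7)
n(o) = -5 + o² - 7*o (n(o) = (o² - 7*o) - 5 = -5 + o² - 7*o)
n(1)*(-5) = (-5 + 1² - 7*1)*(-5) = (-5 + 1 - 7)*(-5) = -11*(-5) = 55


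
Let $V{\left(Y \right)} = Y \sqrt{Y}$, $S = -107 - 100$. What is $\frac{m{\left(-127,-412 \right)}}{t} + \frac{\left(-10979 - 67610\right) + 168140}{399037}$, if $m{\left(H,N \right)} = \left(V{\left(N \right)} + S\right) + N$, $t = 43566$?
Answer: $\frac{68950471}{328008414} - \frac{412 i \sqrt{103}}{21783} \approx 0.21021 - 0.19195 i$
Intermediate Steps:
$S = -207$ ($S = -107 - 100 = -207$)
$V{\left(Y \right)} = Y^{\frac{3}{2}}$
$m{\left(H,N \right)} = -207 + N + N^{\frac{3}{2}}$ ($m{\left(H,N \right)} = \left(N^{\frac{3}{2}} - 207\right) + N = \left(-207 + N^{\frac{3}{2}}\right) + N = -207 + N + N^{\frac{3}{2}}$)
$\frac{m{\left(-127,-412 \right)}}{t} + \frac{\left(-10979 - 67610\right) + 168140}{399037} = \frac{-207 - 412 + \left(-412\right)^{\frac{3}{2}}}{43566} + \frac{\left(-10979 - 67610\right) + 168140}{399037} = \left(-207 - 412 - 824 i \sqrt{103}\right) \frac{1}{43566} + \left(-78589 + 168140\right) \frac{1}{399037} = \left(-619 - 824 i \sqrt{103}\right) \frac{1}{43566} + 89551 \cdot \frac{1}{399037} = \left(- \frac{619}{43566} - \frac{412 i \sqrt{103}}{21783}\right) + \frac{89551}{399037} = \frac{68950471}{328008414} - \frac{412 i \sqrt{103}}{21783}$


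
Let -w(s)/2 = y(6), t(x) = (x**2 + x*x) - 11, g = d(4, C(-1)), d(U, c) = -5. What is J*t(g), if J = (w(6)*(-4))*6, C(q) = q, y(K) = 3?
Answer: 5616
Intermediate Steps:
g = -5
t(x) = -11 + 2*x**2 (t(x) = (x**2 + x**2) - 11 = 2*x**2 - 11 = -11 + 2*x**2)
w(s) = -6 (w(s) = -2*3 = -6)
J = 144 (J = -6*(-4)*6 = 24*6 = 144)
J*t(g) = 144*(-11 + 2*(-5)**2) = 144*(-11 + 2*25) = 144*(-11 + 50) = 144*39 = 5616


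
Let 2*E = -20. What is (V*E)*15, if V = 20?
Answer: -3000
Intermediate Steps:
E = -10 (E = (½)*(-20) = -10)
(V*E)*15 = (20*(-10))*15 = -200*15 = -3000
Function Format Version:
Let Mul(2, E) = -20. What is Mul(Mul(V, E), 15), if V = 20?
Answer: -3000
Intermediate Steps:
E = -10 (E = Mul(Rational(1, 2), -20) = -10)
Mul(Mul(V, E), 15) = Mul(Mul(20, -10), 15) = Mul(-200, 15) = -3000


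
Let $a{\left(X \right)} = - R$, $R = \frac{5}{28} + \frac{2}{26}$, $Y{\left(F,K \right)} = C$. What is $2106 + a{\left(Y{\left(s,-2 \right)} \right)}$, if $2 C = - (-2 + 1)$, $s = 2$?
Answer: $\frac{766491}{364} \approx 2105.7$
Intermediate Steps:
$C = \frac{1}{2}$ ($C = \frac{\left(-1\right) \left(-2 + 1\right)}{2} = \frac{\left(-1\right) \left(-1\right)}{2} = \frac{1}{2} \cdot 1 = \frac{1}{2} \approx 0.5$)
$Y{\left(F,K \right)} = \frac{1}{2}$
$R = \frac{93}{364}$ ($R = 5 \cdot \frac{1}{28} + 2 \cdot \frac{1}{26} = \frac{5}{28} + \frac{1}{13} = \frac{93}{364} \approx 0.25549$)
$a{\left(X \right)} = - \frac{93}{364}$ ($a{\left(X \right)} = \left(-1\right) \frac{93}{364} = - \frac{93}{364}$)
$2106 + a{\left(Y{\left(s,-2 \right)} \right)} = 2106 - \frac{93}{364} = \frac{766491}{364}$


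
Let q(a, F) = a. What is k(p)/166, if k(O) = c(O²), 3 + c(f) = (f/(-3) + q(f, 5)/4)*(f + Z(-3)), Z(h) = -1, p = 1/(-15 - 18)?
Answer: -10673017/590588658 ≈ -0.018072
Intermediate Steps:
p = -1/33 (p = 1/(-33) = -1/33 ≈ -0.030303)
c(f) = -3 - f*(-1 + f)/12 (c(f) = -3 + (f/(-3) + f/4)*(f - 1) = -3 + (f*(-⅓) + f*(¼))*(-1 + f) = -3 + (-f/3 + f/4)*(-1 + f) = -3 + (-f/12)*(-1 + f) = -3 - f*(-1 + f)/12)
k(O) = -3 - O⁴/12 + O²/12
k(p)/166 = (-3 - (-1/33)⁴/12 + (-1/33)²/12)/166 = (-3 - 1/12*1/1185921 + (1/12)*(1/1089))*(1/166) = (-3 - 1/14231052 + 1/13068)*(1/166) = -10673017/3557763*1/166 = -10673017/590588658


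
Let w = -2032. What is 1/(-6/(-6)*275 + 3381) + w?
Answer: -7428991/3656 ≈ -2032.0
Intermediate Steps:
1/(-6/(-6)*275 + 3381) + w = 1/(-6/(-6)*275 + 3381) - 2032 = 1/(-6*(-⅙)*275 + 3381) - 2032 = 1/(1*275 + 3381) - 2032 = 1/(275 + 3381) - 2032 = 1/3656 - 2032 = -7428991/3656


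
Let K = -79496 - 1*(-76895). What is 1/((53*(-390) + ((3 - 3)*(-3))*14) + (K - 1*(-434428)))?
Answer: 1/411157 ≈ 2.4322e-6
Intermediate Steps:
K = -2601 (K = -79496 + 76895 = -2601)
1/((53*(-390) + ((3 - 3)*(-3))*14) + (K - 1*(-434428))) = 1/((53*(-390) + ((3 - 3)*(-3))*14) + (-2601 - 1*(-434428))) = 1/((-20670 + (0*(-3))*14) + (-2601 + 434428)) = 1/((-20670 + 0*14) + 431827) = 1/((-20670 + 0) + 431827) = 1/(-20670 + 431827) = 1/411157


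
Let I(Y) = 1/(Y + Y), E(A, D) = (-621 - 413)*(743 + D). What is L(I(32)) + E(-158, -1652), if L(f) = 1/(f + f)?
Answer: 939938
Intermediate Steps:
E(A, D) = -768262 - 1034*D (E(A, D) = -1034*(743 + D) = -768262 - 1034*D)
I(Y) = 1/(2*Y)
L(f) = 1/(2*f)
L(I(32)) + E(-158, -1652) = 1/(2*(((½)/32))) + (-768262 - 1034*(-1652)) = 1/(2*(((½)*(1/32)))) + (-768262 + 1708168) = 1/(2*(1/64)) + 939906 = (½)*64 + 939906 = 32 + 939906 = 939938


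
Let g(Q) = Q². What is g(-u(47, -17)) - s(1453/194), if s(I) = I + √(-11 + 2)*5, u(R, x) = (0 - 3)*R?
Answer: 3855461/194 - 15*I ≈ 19874.0 - 15.0*I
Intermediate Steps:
u(R, x) = -3*R
s(I) = I + 15*I (s(I) = I + √(-9)*5 = I + (3*I)*5 = I + 15*I)
g(-u(47, -17)) - s(1453/194) = (-(-3)*47)² - (1453/194 + 15*I) = (-1*(-141))² - (1453*(1/194) + 15*I) = 141² - (1453/194 + 15*I) = 19881 + (-1453/194 - 15*I) = 3855461/194 - 15*I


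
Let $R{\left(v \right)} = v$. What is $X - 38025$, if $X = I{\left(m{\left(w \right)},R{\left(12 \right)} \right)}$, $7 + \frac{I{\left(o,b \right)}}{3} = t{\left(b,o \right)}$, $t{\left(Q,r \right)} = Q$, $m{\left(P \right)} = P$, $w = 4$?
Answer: $-38010$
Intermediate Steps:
$I{\left(o,b \right)} = -21 + 3 b$
$X = 15$ ($X = -21 + 3 \cdot 12 = -21 + 36 = 15$)
$X - 38025 = 15 - 38025 = -38010$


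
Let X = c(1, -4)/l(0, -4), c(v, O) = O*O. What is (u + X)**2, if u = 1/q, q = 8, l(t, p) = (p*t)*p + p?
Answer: 961/64 ≈ 15.016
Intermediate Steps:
c(v, O) = O**2
l(t, p) = p + t*p**2 (l(t, p) = t*p**2 + p = p + t*p**2)
X = -4 (X = (-4)**2/((-4*(1 - 4*0))) = 16/((-4*(1 + 0))) = 16/((-4*1)) = 16/(-4) = 16*(-1/4) = -4)
u = 1/8 ≈ 0.12500
(u + X)**2 = (1/8 - 4)**2 = (-31/8)**2 = 961/64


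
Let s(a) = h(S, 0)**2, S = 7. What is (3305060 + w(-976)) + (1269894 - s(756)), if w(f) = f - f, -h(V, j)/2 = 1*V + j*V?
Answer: 4574758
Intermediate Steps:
h(V, j) = -2*V - 2*V*j (h(V, j) = -2*(1*V + j*V) = -2*(V + V*j) = -2*V - 2*V*j)
w(f) = 0
s(a) = 196 (s(a) = (-2*7*(1 + 0))**2 = (-2*7*1)**2 = (-14)**2 = 196)
(3305060 + w(-976)) + (1269894 - s(756)) = (3305060 + 0) + (1269894 - 1*196) = 3305060 + (1269894 - 196) = 3305060 + 1269698 = 4574758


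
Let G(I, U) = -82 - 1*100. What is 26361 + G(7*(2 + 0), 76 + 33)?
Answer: 26179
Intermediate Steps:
G(I, U) = -182 (G(I, U) = -82 - 100 = -182)
26361 + G(7*(2 + 0), 76 + 33) = 26361 - 182 = 26179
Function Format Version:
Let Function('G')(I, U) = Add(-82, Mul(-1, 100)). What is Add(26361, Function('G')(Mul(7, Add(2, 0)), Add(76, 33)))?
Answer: 26179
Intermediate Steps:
Function('G')(I, U) = -182 (Function('G')(I, U) = Add(-82, -100) = -182)
Add(26361, Function('G')(Mul(7, Add(2, 0)), Add(76, 33))) = Add(26361, -182) = 26179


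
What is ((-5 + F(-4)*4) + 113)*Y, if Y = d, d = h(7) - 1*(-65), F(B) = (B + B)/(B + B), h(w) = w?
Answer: 8064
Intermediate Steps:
F(B) = 1 (F(B) = (2*B)/((2*B)) = (2*B)*(1/(2*B)) = 1)
d = 72 (d = 7 - 1*(-65) = 7 + 65 = 72)
Y = 72
((-5 + F(-4)*4) + 113)*Y = ((-5 + 1*4) + 113)*72 = ((-5 + 4) + 113)*72 = (-1 + 113)*72 = 112*72 = 8064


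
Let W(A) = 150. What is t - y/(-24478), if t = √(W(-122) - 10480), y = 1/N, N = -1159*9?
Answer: -1/255330018 + I*√10330 ≈ -3.9165e-9 + 101.64*I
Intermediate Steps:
N = -10431
y = -1/10431 (y = 1/(-10431) = -1/10431 ≈ -9.5868e-5)
t = I*√10330 (t = √(150 - 10480) = √(-10330) = I*√10330 ≈ 101.64*I)
t - y/(-24478) = I*√10330 - (-1)/(10431*(-24478)) = I*√10330 - (-1)*(-1)/(10431*24478) = I*√10330 - 1*1/255330018 = I*√10330 - 1/255330018 = -1/255330018 + I*√10330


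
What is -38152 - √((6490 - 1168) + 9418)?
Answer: -38152 - 2*√3685 ≈ -38273.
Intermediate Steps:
-38152 - √((6490 - 1168) + 9418) = -38152 - √(5322 + 9418) = -38152 - √14740 = -38152 - 2*√3685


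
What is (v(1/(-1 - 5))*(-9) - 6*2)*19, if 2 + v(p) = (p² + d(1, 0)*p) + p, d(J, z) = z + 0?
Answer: 551/4 ≈ 137.75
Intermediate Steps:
d(J, z) = z
v(p) = -2 + p + p² (v(p) = -2 + ((p² + 0*p) + p) = -2 + ((p² + 0) + p) = -2 + (p² + p) = -2 + (p + p²) = -2 + p + p²)
(v(1/(-1 - 5))*(-9) - 6*2)*19 = ((-2 + 1/(-1 - 5) + (1/(-1 - 5))²)*(-9) - 6*2)*19 = ((-2 + 1/(-6) + (1/(-6))²)*(-9) - 12)*19 = ((-2 - ⅙ + (-⅙)²)*(-9) - 12)*19 = ((-2 - ⅙ + 1/36)*(-9) - 12)*19 = (-77/36*(-9) - 12)*19 = (77/4 - 12)*19 = (29/4)*19 = 551/4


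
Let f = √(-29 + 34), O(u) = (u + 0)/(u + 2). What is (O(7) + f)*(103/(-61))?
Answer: -721/549 - 103*√5/61 ≈ -5.0890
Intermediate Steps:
O(u) = u/(2 + u)
f = √5 ≈ 2.2361
(O(7) + f)*(103/(-61)) = (7/(2 + 7) + √5)*(103/(-61)) = (7/9 + √5)*(103*(-1/61)) = (7*(⅑) + √5)*(-103/61) = (7/9 + √5)*(-103/61) = -721/549 - 103*√5/61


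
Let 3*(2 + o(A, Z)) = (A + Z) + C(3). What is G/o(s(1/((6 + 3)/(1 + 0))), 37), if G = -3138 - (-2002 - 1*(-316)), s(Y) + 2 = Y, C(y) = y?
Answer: -39204/289 ≈ -135.65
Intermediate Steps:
s(Y) = -2 + Y
G = -1452 (G = -3138 - (-2002 + 316) = -3138 - 1*(-1686) = -3138 + 1686 = -1452)
o(A, Z) = -1 + A/3 + Z/3 (o(A, Z) = -2 + ((A + Z) + 3)/3 = -2 + (3 + A + Z)/3 = -2 + (1 + A/3 + Z/3) = -1 + A/3 + Z/3)
G/o(s(1/((6 + 3)/(1 + 0))), 37) = -1452/(-1 + (-2 + 1/((6 + 3)/(1 + 0)))/3 + (⅓)*37) = -1452/(-1 + (-2 + 1/(9/1))/3 + 37/3) = -1452/(-1 + (-2 + 1/(9*1))/3 + 37/3) = -1452/(-1 + (-2 + 1/9)/3 + 37/3) = -1452/(-1 + (-2 + ⅑)/3 + 37/3) = -1452/(-1 + (⅓)*(-17/9) + 37/3) = -1452/(-1 - 17/27 + 37/3) = -1452/289/27 = -1452*27/289 = -39204/289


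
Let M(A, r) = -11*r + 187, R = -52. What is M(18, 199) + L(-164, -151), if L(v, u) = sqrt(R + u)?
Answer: -2002 + I*sqrt(203) ≈ -2002.0 + 14.248*I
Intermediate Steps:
M(A, r) = 187 - 11*r
L(v, u) = sqrt(-52 + u)
M(18, 199) + L(-164, -151) = (187 - 11*199) + sqrt(-52 - 151) = (187 - 2189) + sqrt(-203) = -2002 + I*sqrt(203)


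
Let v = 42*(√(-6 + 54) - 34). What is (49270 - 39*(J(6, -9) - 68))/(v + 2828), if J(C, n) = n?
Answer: 100525/2576 - 12063*√3/2576 ≈ 30.913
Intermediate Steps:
v = -1428 + 168*√3 (v = 42*(√48 - 34) = 42*(4*√3 - 34) = 42*(-34 + 4*√3) = -1428 + 168*√3 ≈ -1137.0)
(49270 - 39*(J(6, -9) - 68))/(v + 2828) = (49270 - 39*(-9 - 68))/((-1428 + 168*√3) + 2828) = (49270 - 39*(-77))/(1400 + 168*√3) = (49270 + 3003)/(1400 + 168*√3) = 52273/(1400 + 168*√3)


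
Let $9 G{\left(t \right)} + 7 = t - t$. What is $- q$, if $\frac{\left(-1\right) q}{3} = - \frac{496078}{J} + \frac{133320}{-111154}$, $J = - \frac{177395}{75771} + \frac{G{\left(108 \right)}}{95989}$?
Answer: $\frac{9114742725969890547}{14338889231186} \approx 6.3567 \cdot 10^{5}$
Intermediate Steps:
$G{\left(t \right)} = - \frac{7}{9}$ ($G{\left(t \right)} = - \frac{7}{9} + \frac{t - t}{9} = - \frac{7}{9} + \frac{1}{9} \cdot 0 = - \frac{7}{9} + 0 = - \frac{7}{9}$)
$J = - \frac{5676009196}{2424394173}$ ($J = - \frac{177395}{75771} - \frac{7}{9 \cdot 95989} = \left(-177395\right) \frac{1}{75771} - \frac{7}{863901} = - \frac{177395}{75771} - \frac{7}{863901} = - \frac{5676009196}{2424394173} \approx -2.3412$)
$q = - \frac{9114742725969890547}{14338889231186}$ ($q = - 3 \left(- \frac{496078}{- \frac{5676009196}{2424394173}} + \frac{133320}{-111154}\right) = - 3 \left(\left(-496078\right) \left(- \frac{2424394173}{5676009196}\right) + 133320 \left(- \frac{1}{111154}\right)\right) = - 3 \left(\frac{54667664206977}{258000418} - \frac{66660}{55577}\right) = \left(-3\right) \frac{3038247575323296849}{14338889231186} = - \frac{9114742725969890547}{14338889231186} \approx -6.3567 \cdot 10^{5}$)
$- q = \left(-1\right) \left(- \frac{9114742725969890547}{14338889231186}\right) = \frac{9114742725969890547}{14338889231186}$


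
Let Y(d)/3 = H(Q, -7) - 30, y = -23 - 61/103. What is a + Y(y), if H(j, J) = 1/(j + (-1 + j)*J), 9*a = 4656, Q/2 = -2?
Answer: 39751/93 ≈ 427.43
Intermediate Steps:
Q = -4 (Q = 2*(-2) = -4)
a = 1552/3 (a = (1/9)*4656 = 1552/3 ≈ 517.33)
H(j, J) = 1/(j + J*(-1 + j))
y = -2430/103 (y = -23 - 61*1/103 = -23 - 61/103 = -2430/103 ≈ -23.592)
Y(d) = -2787/31 (Y(d) = 3*(1/(-4 - 1*(-7) - 7*(-4)) - 30) = 3*(1/(-4 + 7 + 28) - 30) = 3*(1/31 - 30) = 3*(-929/31) = -2787/31)
a + Y(y) = 1552/3 - 2787/31 = 39751/93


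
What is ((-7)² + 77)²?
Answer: 15876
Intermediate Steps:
((-7)² + 77)² = (49 + 77)² = 126² = 15876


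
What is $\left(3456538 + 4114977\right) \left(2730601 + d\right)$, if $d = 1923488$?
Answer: $35238504674835$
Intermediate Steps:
$\left(3456538 + 4114977\right) \left(2730601 + d\right) = \left(3456538 + 4114977\right) \left(2730601 + 1923488\right) = 7571515 \cdot 4654089 = 35238504674835$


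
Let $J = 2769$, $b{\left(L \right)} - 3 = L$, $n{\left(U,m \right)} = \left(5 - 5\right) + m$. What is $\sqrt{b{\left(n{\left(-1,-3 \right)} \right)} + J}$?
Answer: $\sqrt{2769} \approx 52.621$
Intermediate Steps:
$n{\left(U,m \right)} = m$ ($n{\left(U,m \right)} = 0 + m = m$)
$b{\left(L \right)} = 3 + L$
$\sqrt{b{\left(n{\left(-1,-3 \right)} \right)} + J} = \sqrt{\left(3 - 3\right) + 2769} = \sqrt{0 + 2769} = \sqrt{2769}$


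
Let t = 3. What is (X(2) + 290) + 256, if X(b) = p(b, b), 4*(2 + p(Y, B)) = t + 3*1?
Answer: 1091/2 ≈ 545.50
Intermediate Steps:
p(Y, B) = -1/2 (p(Y, B) = -2 + (3 + 3*1)/4 = -2 + (3 + 3)/4 = -2 + (1/4)*6 = -2 + 3/2 = -1/2)
X(b) = -1/2
(X(2) + 290) + 256 = (-1/2 + 290) + 256 = 579/2 + 256 = 1091/2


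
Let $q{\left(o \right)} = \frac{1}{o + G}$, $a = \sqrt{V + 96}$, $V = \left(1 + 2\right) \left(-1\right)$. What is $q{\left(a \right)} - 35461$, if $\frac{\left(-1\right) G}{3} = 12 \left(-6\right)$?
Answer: $- \frac{550390109}{15521} - \frac{\sqrt{93}}{46563} \approx -35461.0$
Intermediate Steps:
$V = -3$ ($V = 3 \left(-1\right) = -3$)
$a = \sqrt{93}$ ($a = \sqrt{-3 + 96} = \sqrt{93} \approx 9.6436$)
$G = 216$ ($G = - 3 \cdot 12 \left(-6\right) = \left(-3\right) \left(-72\right) = 216$)
$q{\left(o \right)} = \frac{1}{216 + o}$ ($q{\left(o \right)} = \frac{1}{o + 216} = \frac{1}{216 + o}$)
$q{\left(a \right)} - 35461 = \frac{1}{216 + \sqrt{93}} - 35461 = -35461 + \frac{1}{216 + \sqrt{93}}$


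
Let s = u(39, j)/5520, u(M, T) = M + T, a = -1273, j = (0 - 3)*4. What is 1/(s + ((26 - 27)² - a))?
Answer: 1840/2344169 ≈ 0.00078493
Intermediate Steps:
j = -12 (j = -3*4 = -12)
s = 9/1840 (s = (39 - 12)/5520 = 27*(1/5520) = 9/1840 ≈ 0.0048913)
1/(s + ((26 - 27)² - a)) = 1/(9/1840 + ((26 - 27)² - 1*(-1273))) = 1/(9/1840 + ((-1)² + 1273)) = 1/(9/1840 + (1 + 1273)) = 1/(9/1840 + 1274) = 1/(2344169/1840) = 1840/2344169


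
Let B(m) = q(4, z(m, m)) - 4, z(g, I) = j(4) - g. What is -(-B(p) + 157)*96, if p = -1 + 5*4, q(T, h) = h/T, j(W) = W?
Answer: -15816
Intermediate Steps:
z(g, I) = 4 - g
p = 19 (p = -1 + 20 = 19)
B(m) = -3 - m/4 (B(m) = (4 - m)/4 - 4 = (4 - m)*(1/4) - 4 = (1 - m/4) - 4 = -3 - m/4)
-(-B(p) + 157)*96 = -(-(-3 - 1/4*19) + 157)*96 = -(-(-3 - 19/4) + 157)*96 = -(-1*(-31/4) + 157)*96 = -(31/4 + 157)*96 = -659*96/4 = -1*15816 = -15816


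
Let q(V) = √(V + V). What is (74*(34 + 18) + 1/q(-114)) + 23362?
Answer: 27210 - I*√57/114 ≈ 27210.0 - 0.066227*I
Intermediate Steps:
q(V) = √2*√V (q(V) = √(2*V) = √2*√V)
(74*(34 + 18) + 1/q(-114)) + 23362 = (74*(34 + 18) + 1/(√2*√(-114))) + 23362 = (74*52 + 1/(√2*(I*√114))) + 23362 = (3848 + 1/(2*I*√57)) + 23362 = (3848 - I*√57/114) + 23362 = 27210 - I*√57/114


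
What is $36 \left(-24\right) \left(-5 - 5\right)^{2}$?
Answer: $-86400$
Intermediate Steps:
$36 \left(-24\right) \left(-5 - 5\right)^{2} = - 864 \left(-10\right)^{2} = \left(-864\right) 100 = -86400$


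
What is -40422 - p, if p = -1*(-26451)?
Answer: -66873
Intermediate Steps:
p = 26451
-40422 - p = -40422 - 1*26451 = -40422 - 26451 = -66873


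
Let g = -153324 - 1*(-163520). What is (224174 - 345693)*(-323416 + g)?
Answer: 38062181180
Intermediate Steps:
g = 10196 (g = -153324 + 163520 = 10196)
(224174 - 345693)*(-323416 + g) = (224174 - 345693)*(-323416 + 10196) = -121519*(-313220) = 38062181180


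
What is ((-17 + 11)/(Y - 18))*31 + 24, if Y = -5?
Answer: 738/23 ≈ 32.087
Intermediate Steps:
((-17 + 11)/(Y - 18))*31 + 24 = ((-17 + 11)/(-5 - 18))*31 + 24 = -6/(-23)*31 + 24 = -6*(-1/23)*31 + 24 = (6/23)*31 + 24 = 186/23 + 24 = 738/23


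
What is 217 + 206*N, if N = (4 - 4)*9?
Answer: 217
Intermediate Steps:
N = 0 (N = 0*9 = 0)
217 + 206*N = 217 + 206*0 = 217 + 0 = 217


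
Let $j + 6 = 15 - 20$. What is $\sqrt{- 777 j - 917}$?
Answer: $\sqrt{7630} \approx 87.35$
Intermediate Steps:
$j = -11$ ($j = -6 + \left(15 - 20\right) = -6 - 5 = -11$)
$\sqrt{- 777 j - 917} = \sqrt{\left(-777\right) \left(-11\right) - 917} = \sqrt{8547 - 917} = \sqrt{7630}$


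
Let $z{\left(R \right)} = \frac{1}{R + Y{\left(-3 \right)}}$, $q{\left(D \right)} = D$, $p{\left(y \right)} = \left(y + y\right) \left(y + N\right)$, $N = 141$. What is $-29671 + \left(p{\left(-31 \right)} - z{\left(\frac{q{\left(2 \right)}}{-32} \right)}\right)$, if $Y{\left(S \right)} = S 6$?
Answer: $- \frac{10545883}{289} \approx -36491.0$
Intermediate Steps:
$p{\left(y \right)} = 2 y \left(141 + y\right)$ ($p{\left(y \right)} = \left(y + y\right) \left(y + 141\right) = 2 y \left(141 + y\right)$)
$Y{\left(S \right)} = 6 S$
$z{\left(R \right)} = \frac{1}{-18 + R}$ ($z{\left(R \right)} = \frac{1}{R + 6 \left(-3\right)} = \frac{1}{R - 18} = \frac{1}{-18 + R}$)
$-29671 + \left(p{\left(-31 \right)} - z{\left(\frac{q{\left(2 \right)}}{-32} \right)}\right) = -29671 - \left(\frac{1}{-18 + \frac{2}{-32}} + 62 \left(141 - 31\right)\right) = -29671 - \left(6820 + \frac{1}{-18 + 2 \left(- \frac{1}{32}\right)}\right) = -29671 - \left(6820 + \frac{1}{-18 - \frac{1}{16}}\right) = -29671 - \frac{1970964}{289} = - \frac{10545883}{289}$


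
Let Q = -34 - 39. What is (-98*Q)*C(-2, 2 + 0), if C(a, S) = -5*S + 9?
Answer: -7154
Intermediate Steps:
C(a, S) = 9 - 5*S
Q = -73
(-98*Q)*C(-2, 2 + 0) = (-98*(-73))*(9 - 5*(2 + 0)) = 7154*(9 - 5*2) = 7154*(9 - 10) = 7154*(-1) = -7154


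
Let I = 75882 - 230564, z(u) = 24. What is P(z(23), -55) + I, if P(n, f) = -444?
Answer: -155126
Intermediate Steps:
I = -154682
P(z(23), -55) + I = -444 - 154682 = -155126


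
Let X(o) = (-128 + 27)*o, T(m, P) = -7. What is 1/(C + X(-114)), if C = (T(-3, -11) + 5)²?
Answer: 1/11518 ≈ 8.6821e-5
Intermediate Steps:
X(o) = -101*o
C = 4 (C = (-7 + 5)² = (-2)² = 4)
1/(C + X(-114)) = 1/(4 - 101*(-114)) = 1/(4 + 11514) = 1/11518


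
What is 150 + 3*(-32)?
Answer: 54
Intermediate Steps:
150 + 3*(-32) = 150 - 96 = 54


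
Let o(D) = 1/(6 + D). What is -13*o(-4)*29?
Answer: -377/2 ≈ -188.50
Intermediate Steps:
-13*o(-4)*29 = -13/(6 - 4)*29 = -13/2*29 = -377/2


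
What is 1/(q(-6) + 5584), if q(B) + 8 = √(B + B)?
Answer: 1394/7772947 - I*√3/15545894 ≈ 0.00017934 - 1.1142e-7*I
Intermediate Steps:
q(B) = -8 + √2*√B (q(B) = -8 + √(B + B) = -8 + √(2*B) = -8 + √2*√B)
1/(q(-6) + 5584) = 1/((-8 + √2*√(-6)) + 5584) = 1/((-8 + √2*(I*√6)) + 5584) = 1/((-8 + 2*I*√3) + 5584) = 1/(5576 + 2*I*√3)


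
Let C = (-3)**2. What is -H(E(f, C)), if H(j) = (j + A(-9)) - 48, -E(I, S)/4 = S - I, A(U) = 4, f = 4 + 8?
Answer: 32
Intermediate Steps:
C = 9
f = 12
E(I, S) = -4*S + 4*I (E(I, S) = -4*(S - I) = -4*S + 4*I)
H(j) = -44 + j (H(j) = (j + 4) - 48 = (4 + j) - 48 = -44 + j)
-H(E(f, C)) = -(-44 + (-4*9 + 4*12)) = -(-44 + (-36 + 48)) = -(-44 + 12) = -1*(-32) = 32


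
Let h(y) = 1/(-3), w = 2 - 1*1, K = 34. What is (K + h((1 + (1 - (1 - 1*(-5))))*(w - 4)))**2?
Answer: 10201/9 ≈ 1133.4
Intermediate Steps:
w = 1 (w = 2 - 1 = 1)
h(y) = -1/3
(K + h((1 + (1 - (1 - 1*(-5))))*(w - 4)))**2 = (34 - 1/3)**2 = (101/3)**2 = 10201/9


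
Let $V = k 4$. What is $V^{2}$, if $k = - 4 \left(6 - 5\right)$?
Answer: $256$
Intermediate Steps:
$k = -4$ ($k = \left(-4\right) 1 = -4$)
$V = -16$ ($V = \left(-4\right) 4 = -16$)
$V^{2} = \left(-16\right)^{2} = 256$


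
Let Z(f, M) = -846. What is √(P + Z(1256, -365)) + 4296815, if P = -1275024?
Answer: 4296815 + I*√1275870 ≈ 4.2968e+6 + 1129.5*I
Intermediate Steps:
√(P + Z(1256, -365)) + 4296815 = √(-1275024 - 846) + 4296815 = √(-1275870) + 4296815 = I*√1275870 + 4296815 = 4296815 + I*√1275870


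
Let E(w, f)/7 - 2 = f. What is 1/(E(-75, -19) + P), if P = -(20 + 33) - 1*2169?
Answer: -1/2341 ≈ -0.00042717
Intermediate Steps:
P = -2222 (P = -1*53 - 2169 = -53 - 2169 = -2222)
E(w, f) = 14 + 7*f
1/(E(-75, -19) + P) = 1/((14 + 7*(-19)) - 2222) = 1/((14 - 133) - 2222) = 1/(-119 - 2222) = 1/(-2341) = -1/2341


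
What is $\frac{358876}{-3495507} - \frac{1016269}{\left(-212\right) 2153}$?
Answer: $\frac{3388571477447}{1595475233052} \approx 2.1239$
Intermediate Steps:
$\frac{358876}{-3495507} - \frac{1016269}{\left(-212\right) 2153} = 358876 \left(- \frac{1}{3495507}\right) - \frac{1016269}{-456436} = - \frac{358876}{3495507} - - \frac{1016269}{456436} = - \frac{358876}{3495507} + \frac{1016269}{456436} = \frac{3388571477447}{1595475233052}$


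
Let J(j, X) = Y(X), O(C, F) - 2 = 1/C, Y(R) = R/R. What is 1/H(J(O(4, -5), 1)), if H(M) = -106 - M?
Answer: -1/107 ≈ -0.0093458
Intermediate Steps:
Y(R) = 1
O(C, F) = 2 + 1/C
J(j, X) = 1
1/H(J(O(4, -5), 1)) = 1/(-106 - 1*1) = 1/(-106 - 1) = 1/(-107) = -1/107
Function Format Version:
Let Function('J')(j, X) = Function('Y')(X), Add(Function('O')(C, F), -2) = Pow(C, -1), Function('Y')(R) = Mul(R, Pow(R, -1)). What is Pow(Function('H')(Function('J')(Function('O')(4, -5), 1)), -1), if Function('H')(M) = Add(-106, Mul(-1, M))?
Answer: Rational(-1, 107) ≈ -0.0093458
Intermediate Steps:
Function('Y')(R) = 1
Function('O')(C, F) = Add(2, Pow(C, -1))
Function('J')(j, X) = 1
Pow(Function('H')(Function('J')(Function('O')(4, -5), 1)), -1) = Pow(Add(-106, Mul(-1, 1)), -1) = Pow(Add(-106, -1), -1) = Pow(-107, -1) = Rational(-1, 107)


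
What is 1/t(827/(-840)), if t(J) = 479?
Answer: 1/479 ≈ 0.0020877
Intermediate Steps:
1/t(827/(-840)) = 1/479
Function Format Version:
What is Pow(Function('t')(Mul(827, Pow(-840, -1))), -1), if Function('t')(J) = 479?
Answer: Rational(1, 479) ≈ 0.0020877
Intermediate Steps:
Pow(Function('t')(Mul(827, Pow(-840, -1))), -1) = Pow(479, -1) = Rational(1, 479)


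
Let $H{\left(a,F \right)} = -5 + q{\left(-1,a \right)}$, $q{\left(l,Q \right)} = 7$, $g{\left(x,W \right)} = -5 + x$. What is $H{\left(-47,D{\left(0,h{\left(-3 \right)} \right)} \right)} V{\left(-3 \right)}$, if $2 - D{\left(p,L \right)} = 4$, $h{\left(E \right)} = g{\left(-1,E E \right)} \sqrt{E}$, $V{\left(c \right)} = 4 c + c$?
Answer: $-30$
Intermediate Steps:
$V{\left(c \right)} = 5 c$
$h{\left(E \right)} = - 6 \sqrt{E}$ ($h{\left(E \right)} = \left(-5 - 1\right) \sqrt{E} = - 6 \sqrt{E}$)
$D{\left(p,L \right)} = -2$ ($D{\left(p,L \right)} = 2 - 4 = -2$)
$H{\left(a,F \right)} = 2$ ($H{\left(a,F \right)} = -5 + 7 = 2$)
$H{\left(-47,D{\left(0,h{\left(-3 \right)} \right)} \right)} V{\left(-3 \right)} = 2 \cdot 5 \left(-3\right) = 2 \left(-15\right) = -30$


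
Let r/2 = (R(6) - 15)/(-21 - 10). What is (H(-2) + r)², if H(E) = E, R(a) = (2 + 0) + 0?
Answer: 1296/961 ≈ 1.3486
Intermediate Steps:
R(a) = 2 (R(a) = 2 + 0 = 2)
r = 26/31 (r = 2*((2 - 15)/(-21 - 10)) = 2*(-13/(-31)) = 2*(-13*(-1/31)) = 2*(13/31) = 26/31 ≈ 0.83871)
(H(-2) + r)² = (-2 + 26/31)² = (-36/31)² = 1296/961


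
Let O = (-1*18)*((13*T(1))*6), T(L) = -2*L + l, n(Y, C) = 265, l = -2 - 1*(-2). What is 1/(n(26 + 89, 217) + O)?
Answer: 1/3073 ≈ 0.00032541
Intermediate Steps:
l = 0 (l = -2 + 2 = 0)
T(L) = -2*L (T(L) = -2*L + 0 = -2*L)
O = 2808 (O = (-1*18)*((13*(-2*1))*6) = -18*13*(-2)*6 = -(-468)*6 = -18*(-156) = 2808)
1/(n(26 + 89, 217) + O) = 1/(265 + 2808) = 1/3073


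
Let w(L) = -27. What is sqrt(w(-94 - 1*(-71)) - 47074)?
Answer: I*sqrt(47101) ≈ 217.03*I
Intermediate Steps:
sqrt(w(-94 - 1*(-71)) - 47074) = sqrt(-27 - 47074) = sqrt(-47101) = I*sqrt(47101)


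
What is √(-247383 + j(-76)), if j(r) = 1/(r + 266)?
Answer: I*√8930526110/190 ≈ 497.38*I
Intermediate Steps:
j(r) = 1/(266 + r)
√(-247383 + j(-76)) = √(-247383 + 1/(266 - 76)) = √(-247383 + 1/190) = √(-47002769/190) = I*√8930526110/190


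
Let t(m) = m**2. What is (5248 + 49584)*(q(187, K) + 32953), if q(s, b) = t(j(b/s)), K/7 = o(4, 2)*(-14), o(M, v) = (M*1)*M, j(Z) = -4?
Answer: 1807756208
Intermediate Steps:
o(M, v) = M**2 (o(M, v) = M*M = M**2)
K = -1568 (K = 7*(4**2*(-14)) = 7*(16*(-14)) = 7*(-224) = -1568)
q(s, b) = 16 (q(s, b) = (-4)**2 = 16)
(5248 + 49584)*(q(187, K) + 32953) = (5248 + 49584)*(16 + 32953) = 54832*32969 = 1807756208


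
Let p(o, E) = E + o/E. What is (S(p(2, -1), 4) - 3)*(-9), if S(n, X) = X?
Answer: -9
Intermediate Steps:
(S(p(2, -1), 4) - 3)*(-9) = (4 - 3)*(-9) = 1*(-9) = -9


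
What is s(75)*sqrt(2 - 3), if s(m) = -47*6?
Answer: -282*I ≈ -282.0*I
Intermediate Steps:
s(m) = -282
s(75)*sqrt(2 - 3) = -282*sqrt(2 - 3) = -282*I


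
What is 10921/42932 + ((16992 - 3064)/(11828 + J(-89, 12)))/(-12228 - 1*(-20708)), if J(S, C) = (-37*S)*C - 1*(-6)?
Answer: 148628923903/584207923000 ≈ 0.25441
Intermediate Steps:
J(S, C) = 6 - 37*C*S (J(S, C) = -37*C*S + 6 = 6 - 37*C*S)
10921/42932 + ((16992 - 3064)/(11828 + J(-89, 12)))/(-12228 - 1*(-20708)) = 10921/42932 + ((16992 - 3064)/(11828 + (6 - 37*12*(-89))))/(-12228 - 1*(-20708)) = 10921*(1/42932) + (13928/(11828 + (6 + 39516)))/(-12228 + 20708) = 10921/42932 + (13928/(11828 + 39522))/8480 = 10921/42932 + (13928/51350)*(1/8480) = 10921/42932 + (13928*(1/51350))*(1/8480) = 10921/42932 + (6964/25675)*(1/8480) = 10921/42932 + 1741/54431000 = 148628923903/584207923000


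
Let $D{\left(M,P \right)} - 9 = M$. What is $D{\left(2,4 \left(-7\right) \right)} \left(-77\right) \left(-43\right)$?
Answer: $36421$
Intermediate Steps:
$D{\left(M,P \right)} = 9 + M$
$D{\left(2,4 \left(-7\right) \right)} \left(-77\right) \left(-43\right) = \left(9 + 2\right) \left(-77\right) \left(-43\right) = 11 \left(-77\right) \left(-43\right) = \left(-847\right) \left(-43\right) = 36421$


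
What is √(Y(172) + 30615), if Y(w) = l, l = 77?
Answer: 2*√7673 ≈ 175.19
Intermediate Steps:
Y(w) = 77
√(Y(172) + 30615) = √(77 + 30615) = √30692 = 2*√7673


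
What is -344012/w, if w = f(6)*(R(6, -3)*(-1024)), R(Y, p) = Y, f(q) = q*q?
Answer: 86003/55296 ≈ 1.5553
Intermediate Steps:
f(q) = q**2
w = -221184 (w = 6**2*(6*(-1024)) = 36*(-6144) = -221184)
-344012/w = -344012/(-221184) = -344012*(-1/221184) = 86003/55296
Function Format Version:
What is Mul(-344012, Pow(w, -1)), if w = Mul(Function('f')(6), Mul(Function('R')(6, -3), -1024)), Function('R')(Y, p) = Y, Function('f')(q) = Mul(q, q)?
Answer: Rational(86003, 55296) ≈ 1.5553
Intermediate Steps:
Function('f')(q) = Pow(q, 2)
w = -221184 (w = Mul(Pow(6, 2), Mul(6, -1024)) = Mul(36, -6144) = -221184)
Mul(-344012, Pow(w, -1)) = Mul(-344012, Pow(-221184, -1)) = Mul(-344012, Rational(-1, 221184)) = Rational(86003, 55296)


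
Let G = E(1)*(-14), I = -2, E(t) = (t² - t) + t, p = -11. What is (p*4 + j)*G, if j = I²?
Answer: 560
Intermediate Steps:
E(t) = t²
j = 4 (j = (-2)² = 4)
G = -14 (G = 1²*(-14) = 1*(-14) = -14)
(p*4 + j)*G = (-11*4 + 4)*(-14) = (-44 + 4)*(-14) = -40*(-14) = 560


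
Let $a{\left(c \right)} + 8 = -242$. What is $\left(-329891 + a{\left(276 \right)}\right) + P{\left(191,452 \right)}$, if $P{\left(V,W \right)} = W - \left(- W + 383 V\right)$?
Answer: $-402390$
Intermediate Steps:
$a{\left(c \right)} = -250$ ($a{\left(c \right)} = -8 - 242 = -250$)
$P{\left(V,W \right)} = - 383 V + 2 W$ ($P{\left(V,W \right)} = W - \left(- W + 383 V\right) = - 383 V + 2 W$)
$\left(-329891 + a{\left(276 \right)}\right) + P{\left(191,452 \right)} = \left(-329891 - 250\right) + \left(\left(-383\right) 191 + 2 \cdot 452\right) = -330141 + \left(-73153 + 904\right) = -330141 - 72249 = -402390$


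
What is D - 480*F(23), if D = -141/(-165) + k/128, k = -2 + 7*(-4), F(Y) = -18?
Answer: 30414983/3520 ≈ 8640.6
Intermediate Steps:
k = -30 (k = -2 - 28 = -30)
D = 2183/3520 (D = -141/(-165) - 30/128 = -141*(-1/165) - 30*1/128 = 47/55 - 15/64 = 2183/3520 ≈ 0.62017)
D - 480*F(23) = 2183/3520 - 480*(-18) = 2183/3520 + 8640 = 30414983/3520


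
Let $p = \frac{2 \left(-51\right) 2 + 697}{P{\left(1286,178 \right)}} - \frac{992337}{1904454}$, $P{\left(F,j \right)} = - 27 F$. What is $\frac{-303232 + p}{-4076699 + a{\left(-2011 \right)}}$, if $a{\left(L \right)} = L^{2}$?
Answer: $\frac{278495716991666}{29920382588187} \approx 9.3079$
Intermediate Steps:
$p = - \frac{983189476}{1836845883}$ ($p = \frac{2 \left(-51\right) 2 + 697}{\left(-27\right) 1286} - \frac{992337}{1904454} = \frac{\left(-102\right) 2 + 697}{-34722} - \frac{330779}{634818} = \left(-204 + 697\right) \left(- \frac{1}{34722}\right) - \frac{330779}{634818} = 493 \left(- \frac{1}{34722}\right) - \frac{330779}{634818} = - \frac{493}{34722} - \frac{330779}{634818} = - \frac{983189476}{1836845883} \approx -0.53526$)
$\frac{-303232 + p}{-4076699 + a{\left(-2011 \right)}} = \frac{-303232 - \frac{983189476}{1836845883}}{-4076699 + \left(-2011\right)^{2}} = - \frac{556991433983332}{1836845883 \left(-4076699 + 4044121\right)} = - \frac{556991433983332}{1836845883 \left(-32578\right)} = \left(- \frac{556991433983332}{1836845883}\right) \left(- \frac{1}{32578}\right) = \frac{278495716991666}{29920382588187}$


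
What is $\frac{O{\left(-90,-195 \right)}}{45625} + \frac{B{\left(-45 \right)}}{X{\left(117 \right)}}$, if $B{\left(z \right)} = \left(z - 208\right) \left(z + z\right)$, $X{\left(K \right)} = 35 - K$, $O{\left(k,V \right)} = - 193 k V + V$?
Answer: $- \frac{131664354}{374125} \approx -351.93$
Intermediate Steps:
$O{\left(k,V \right)} = V - 193 V k$ ($O{\left(k,V \right)} = - 193 V k + V = V - 193 V k$)
$B{\left(z \right)} = 2 z \left(-208 + z\right)$ ($B{\left(z \right)} = \left(-208 + z\right) 2 z = 2 z \left(-208 + z\right)$)
$\frac{O{\left(-90,-195 \right)}}{45625} + \frac{B{\left(-45 \right)}}{X{\left(117 \right)}} = \frac{\left(-195\right) \left(1 - -17370\right)}{45625} + \frac{2 \left(-45\right) \left(-208 - 45\right)}{35 - 117} = - 195 \left(1 + 17370\right) \frac{1}{45625} + \frac{2 \left(-45\right) \left(-253\right)}{35 - 117} = \left(-195\right) 17371 \cdot \frac{1}{45625} + \frac{22770}{-82} = \left(-3387345\right) \frac{1}{45625} + 22770 \left(- \frac{1}{82}\right) = - \frac{677469}{9125} - \frac{11385}{41} = - \frac{131664354}{374125}$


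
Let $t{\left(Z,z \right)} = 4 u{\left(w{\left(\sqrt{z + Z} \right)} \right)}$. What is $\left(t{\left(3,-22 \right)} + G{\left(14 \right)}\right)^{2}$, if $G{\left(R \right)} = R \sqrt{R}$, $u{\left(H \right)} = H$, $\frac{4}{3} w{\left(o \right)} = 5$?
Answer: $2969 + 420 \sqrt{14} \approx 4540.5$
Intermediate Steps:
$w{\left(o \right)} = \frac{15}{4}$ ($w{\left(o \right)} = \frac{3}{4} \cdot 5 = \frac{15}{4}$)
$t{\left(Z,z \right)} = 15$ ($t{\left(Z,z \right)} = 4 \cdot \frac{15}{4} = 15$)
$G{\left(R \right)} = R^{\frac{3}{2}}$
$\left(t{\left(3,-22 \right)} + G{\left(14 \right)}\right)^{2} = \left(15 + 14^{\frac{3}{2}}\right)^{2} = \left(15 + 14 \sqrt{14}\right)^{2}$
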